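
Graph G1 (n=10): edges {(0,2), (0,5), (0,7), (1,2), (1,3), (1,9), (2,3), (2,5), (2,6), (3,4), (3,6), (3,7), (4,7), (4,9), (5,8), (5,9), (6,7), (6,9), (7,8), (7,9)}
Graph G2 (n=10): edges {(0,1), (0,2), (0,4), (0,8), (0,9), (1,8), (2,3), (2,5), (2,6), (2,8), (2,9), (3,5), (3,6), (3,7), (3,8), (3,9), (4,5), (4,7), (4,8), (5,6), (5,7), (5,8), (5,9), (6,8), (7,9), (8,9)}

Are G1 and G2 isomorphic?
No, not isomorphic

The graphs are NOT isomorphic.

Counting triangles (3-cliques): G1 has 7, G2 has 26.
Triangle count is an isomorphism invariant, so differing triangle counts rule out isomorphism.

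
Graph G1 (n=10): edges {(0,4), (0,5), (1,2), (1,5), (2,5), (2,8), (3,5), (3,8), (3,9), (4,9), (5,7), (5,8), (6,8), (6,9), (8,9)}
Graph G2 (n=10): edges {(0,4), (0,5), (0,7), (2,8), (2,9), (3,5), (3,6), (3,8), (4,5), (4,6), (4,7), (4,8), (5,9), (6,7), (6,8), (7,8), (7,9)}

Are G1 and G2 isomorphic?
No, not isomorphic

The graphs are NOT isomorphic.

Connected components of G1: 1 component(s) with vertex sets [[0, 1, 2, 3, 4, 5, 6, 7, 8, 9]], sizes [10].
Connected components of G2: 2 component(s) with vertex sets [[1], [0, 2, 3, 4, 5, 6, 7, 8, 9]], sizes [1, 9].
The number of connected components (and the multiset of component sizes) is an isomorphism invariant — an isomorphism maps each component of G1 bijectively onto a component of G2. Since G1 has 1 component(s) and G2 has 2, they cannot be isomorphic.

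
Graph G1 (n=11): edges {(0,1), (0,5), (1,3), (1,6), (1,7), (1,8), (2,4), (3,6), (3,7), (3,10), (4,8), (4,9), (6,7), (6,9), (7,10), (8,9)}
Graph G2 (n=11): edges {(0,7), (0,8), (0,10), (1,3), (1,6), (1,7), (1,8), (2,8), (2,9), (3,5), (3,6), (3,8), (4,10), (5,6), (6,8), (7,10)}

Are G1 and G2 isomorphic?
Yes, isomorphic

The graphs are isomorphic.
One valid mapping φ: V(G1) → V(G2): 0→2, 1→8, 2→4, 3→6, 4→10, 5→9, 6→1, 7→3, 8→0, 9→7, 10→5

Verify φ preserves adjacency — for each edge of G1, its image is an edge of G2:
  (0,1) → (φ(0),φ(1)) = (2,8) ∈ E(G2) ✓
  (0,5) → (φ(0),φ(5)) = (2,9) ∈ E(G2) ✓
  (1,3) → (φ(1),φ(3)) = (6,8) ∈ E(G2) ✓
  (1,6) → (φ(1),φ(6)) = (1,8) ∈ E(G2) ✓
  (1,7) → (φ(1),φ(7)) = (3,8) ∈ E(G2) ✓
  (1,8) → (φ(1),φ(8)) = (0,8) ∈ E(G2) ✓
  (2,4) → (φ(2),φ(4)) = (4,10) ∈ E(G2) ✓
  (3,6) → (φ(3),φ(6)) = (1,6) ∈ E(G2) ✓
  (3,7) → (φ(3),φ(7)) = (3,6) ∈ E(G2) ✓
  (3,10) → (φ(3),φ(10)) = (5,6) ∈ E(G2) ✓
  (4,8) → (φ(4),φ(8)) = (0,10) ∈ E(G2) ✓
  (4,9) → (φ(4),φ(9)) = (7,10) ∈ E(G2) ✓
  (6,7) → (φ(6),φ(7)) = (1,3) ∈ E(G2) ✓
  (6,9) → (φ(6),φ(9)) = (1,7) ∈ E(G2) ✓
  (7,10) → (φ(7),φ(10)) = (3,5) ∈ E(G2) ✓
  (8,9) → (φ(8),φ(9)) = (0,7) ∈ E(G2) ✓
All 16 edges of G1 map to edges of G2, and |E(G1)| = |E(G2)| = 16, so φ is a bijection on edges as well as vertices. Hence G1 ≅ G2.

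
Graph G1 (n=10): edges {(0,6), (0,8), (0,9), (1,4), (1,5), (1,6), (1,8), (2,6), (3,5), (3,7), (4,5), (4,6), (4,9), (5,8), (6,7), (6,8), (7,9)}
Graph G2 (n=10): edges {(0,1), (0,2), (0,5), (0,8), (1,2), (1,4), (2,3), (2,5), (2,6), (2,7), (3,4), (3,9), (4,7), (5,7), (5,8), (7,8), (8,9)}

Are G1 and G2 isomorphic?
Yes, isomorphic

The graphs are isomorphic.
One valid mapping φ: V(G1) → V(G2): 0→1, 1→5, 2→6, 3→9, 4→7, 5→8, 6→2, 7→3, 8→0, 9→4

Verify φ preserves adjacency — for each edge of G1, its image is an edge of G2:
  (0,6) → (φ(0),φ(6)) = (1,2) ∈ E(G2) ✓
  (0,8) → (φ(0),φ(8)) = (0,1) ∈ E(G2) ✓
  (0,9) → (φ(0),φ(9)) = (1,4) ∈ E(G2) ✓
  (1,4) → (φ(1),φ(4)) = (5,7) ∈ E(G2) ✓
  (1,5) → (φ(1),φ(5)) = (5,8) ∈ E(G2) ✓
  (1,6) → (φ(1),φ(6)) = (2,5) ∈ E(G2) ✓
  (1,8) → (φ(1),φ(8)) = (0,5) ∈ E(G2) ✓
  (2,6) → (φ(2),φ(6)) = (2,6) ∈ E(G2) ✓
  (3,5) → (φ(3),φ(5)) = (8,9) ∈ E(G2) ✓
  (3,7) → (φ(3),φ(7)) = (3,9) ∈ E(G2) ✓
  (4,5) → (φ(4),φ(5)) = (7,8) ∈ E(G2) ✓
  (4,6) → (φ(4),φ(6)) = (2,7) ∈ E(G2) ✓
  (4,9) → (φ(4),φ(9)) = (4,7) ∈ E(G2) ✓
  (5,8) → (φ(5),φ(8)) = (0,8) ∈ E(G2) ✓
  (6,7) → (φ(6),φ(7)) = (2,3) ∈ E(G2) ✓
  (6,8) → (φ(6),φ(8)) = (0,2) ∈ E(G2) ✓
  (7,9) → (φ(7),φ(9)) = (3,4) ∈ E(G2) ✓
All 17 edges of G1 map to edges of G2, and |E(G1)| = |E(G2)| = 17, so φ is a bijection on edges as well as vertices. Hence G1 ≅ G2.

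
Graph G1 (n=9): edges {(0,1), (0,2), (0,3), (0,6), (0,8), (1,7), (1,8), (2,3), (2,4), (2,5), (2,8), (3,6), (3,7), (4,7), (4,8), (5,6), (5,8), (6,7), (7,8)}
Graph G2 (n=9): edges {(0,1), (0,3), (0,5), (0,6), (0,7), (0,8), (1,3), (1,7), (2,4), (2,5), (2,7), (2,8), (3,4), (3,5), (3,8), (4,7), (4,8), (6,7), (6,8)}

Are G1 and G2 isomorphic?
Yes, isomorphic

The graphs are isomorphic.
One valid mapping φ: V(G1) → V(G2): 0→8, 1→6, 2→3, 3→4, 4→1, 5→5, 6→2, 7→7, 8→0

Verify φ preserves adjacency — for each edge of G1, its image is an edge of G2:
  (0,1) → (φ(0),φ(1)) = (6,8) ∈ E(G2) ✓
  (0,2) → (φ(0),φ(2)) = (3,8) ∈ E(G2) ✓
  (0,3) → (φ(0),φ(3)) = (4,8) ∈ E(G2) ✓
  (0,6) → (φ(0),φ(6)) = (2,8) ∈ E(G2) ✓
  (0,8) → (φ(0),φ(8)) = (0,8) ∈ E(G2) ✓
  (1,7) → (φ(1),φ(7)) = (6,7) ∈ E(G2) ✓
  (1,8) → (φ(1),φ(8)) = (0,6) ∈ E(G2) ✓
  (2,3) → (φ(2),φ(3)) = (3,4) ∈ E(G2) ✓
  (2,4) → (φ(2),φ(4)) = (1,3) ∈ E(G2) ✓
  (2,5) → (φ(2),φ(5)) = (3,5) ∈ E(G2) ✓
  (2,8) → (φ(2),φ(8)) = (0,3) ∈ E(G2) ✓
  (3,6) → (φ(3),φ(6)) = (2,4) ∈ E(G2) ✓
  (3,7) → (φ(3),φ(7)) = (4,7) ∈ E(G2) ✓
  (4,7) → (φ(4),φ(7)) = (1,7) ∈ E(G2) ✓
  (4,8) → (φ(4),φ(8)) = (0,1) ∈ E(G2) ✓
  (5,6) → (φ(5),φ(6)) = (2,5) ∈ E(G2) ✓
  (5,8) → (φ(5),φ(8)) = (0,5) ∈ E(G2) ✓
  (6,7) → (φ(6),φ(7)) = (2,7) ∈ E(G2) ✓
  (7,8) → (φ(7),φ(8)) = (0,7) ∈ E(G2) ✓
All 19 edges of G1 map to edges of G2, and |E(G1)| = |E(G2)| = 19, so φ is a bijection on edges as well as vertices. Hence G1 ≅ G2.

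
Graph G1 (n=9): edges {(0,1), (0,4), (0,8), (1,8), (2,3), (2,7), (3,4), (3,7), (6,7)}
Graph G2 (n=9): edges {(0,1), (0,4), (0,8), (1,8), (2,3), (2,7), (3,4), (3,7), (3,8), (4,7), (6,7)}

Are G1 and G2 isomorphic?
No, not isomorphic

The graphs are NOT isomorphic.

Counting edges: G1 has 9 edge(s); G2 has 11 edge(s).
Edge count is an isomorphism invariant (a bijection on vertices induces a bijection on edges), so differing edge counts rule out isomorphism.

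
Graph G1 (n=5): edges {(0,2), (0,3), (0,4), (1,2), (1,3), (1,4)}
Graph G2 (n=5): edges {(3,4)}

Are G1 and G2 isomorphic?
No, not isomorphic

The graphs are NOT isomorphic.

Connected components of G1: 1 component(s) with vertex sets [[0, 1, 2, 3, 4]], sizes [5].
Connected components of G2: 4 component(s) with vertex sets [[0], [1], [2], [3, 4]], sizes [1, 1, 1, 2].
The number of connected components (and the multiset of component sizes) is an isomorphism invariant — an isomorphism maps each component of G1 bijectively onto a component of G2. Since G1 has 1 component(s) and G2 has 4, they cannot be isomorphic.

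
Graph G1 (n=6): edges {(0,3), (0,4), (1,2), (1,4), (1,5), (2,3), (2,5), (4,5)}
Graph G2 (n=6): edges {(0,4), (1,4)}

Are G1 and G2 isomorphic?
No, not isomorphic

The graphs are NOT isomorphic.

Connected components of G1: 1 component(s) with vertex sets [[0, 1, 2, 3, 4, 5]], sizes [6].
Connected components of G2: 4 component(s) with vertex sets [[2], [3], [5], [0, 1, 4]], sizes [1, 1, 1, 3].
The number of connected components (and the multiset of component sizes) is an isomorphism invariant — an isomorphism maps each component of G1 bijectively onto a component of G2. Since G1 has 1 component(s) and G2 has 4, they cannot be isomorphic.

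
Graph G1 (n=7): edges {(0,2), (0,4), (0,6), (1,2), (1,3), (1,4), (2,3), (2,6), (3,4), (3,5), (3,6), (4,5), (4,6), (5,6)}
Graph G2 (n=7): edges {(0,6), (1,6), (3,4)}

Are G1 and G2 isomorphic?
No, not isomorphic

The graphs are NOT isomorphic.

Connected components of G1: 1 component(s) with vertex sets [[0, 1, 2, 3, 4, 5, 6]], sizes [7].
Connected components of G2: 4 component(s) with vertex sets [[2], [5], [3, 4], [0, 1, 6]], sizes [1, 1, 2, 3].
The number of connected components (and the multiset of component sizes) is an isomorphism invariant — an isomorphism maps each component of G1 bijectively onto a component of G2. Since G1 has 1 component(s) and G2 has 4, they cannot be isomorphic.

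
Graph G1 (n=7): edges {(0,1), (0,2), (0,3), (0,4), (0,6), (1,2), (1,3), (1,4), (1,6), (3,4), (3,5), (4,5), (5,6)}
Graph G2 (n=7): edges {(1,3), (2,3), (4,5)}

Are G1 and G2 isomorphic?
No, not isomorphic

The graphs are NOT isomorphic.

Connected components of G1: 1 component(s) with vertex sets [[0, 1, 2, 3, 4, 5, 6]], sizes [7].
Connected components of G2: 4 component(s) with vertex sets [[0], [6], [4, 5], [1, 2, 3]], sizes [1, 1, 2, 3].
The number of connected components (and the multiset of component sizes) is an isomorphism invariant — an isomorphism maps each component of G1 bijectively onto a component of G2. Since G1 has 1 component(s) and G2 has 4, they cannot be isomorphic.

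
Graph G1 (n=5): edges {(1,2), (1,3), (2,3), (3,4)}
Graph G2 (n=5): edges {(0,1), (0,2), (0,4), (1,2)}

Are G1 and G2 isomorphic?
Yes, isomorphic

The graphs are isomorphic.
One valid mapping φ: V(G1) → V(G2): 0→3, 1→2, 2→1, 3→0, 4→4

Verify φ preserves adjacency — for each edge of G1, its image is an edge of G2:
  (1,2) → (φ(1),φ(2)) = (1,2) ∈ E(G2) ✓
  (1,3) → (φ(1),φ(3)) = (0,2) ∈ E(G2) ✓
  (2,3) → (φ(2),φ(3)) = (0,1) ∈ E(G2) ✓
  (3,4) → (φ(3),φ(4)) = (0,4) ∈ E(G2) ✓
All 4 edges of G1 map to edges of G2, and |E(G1)| = |E(G2)| = 4, so φ is a bijection on edges as well as vertices. Hence G1 ≅ G2.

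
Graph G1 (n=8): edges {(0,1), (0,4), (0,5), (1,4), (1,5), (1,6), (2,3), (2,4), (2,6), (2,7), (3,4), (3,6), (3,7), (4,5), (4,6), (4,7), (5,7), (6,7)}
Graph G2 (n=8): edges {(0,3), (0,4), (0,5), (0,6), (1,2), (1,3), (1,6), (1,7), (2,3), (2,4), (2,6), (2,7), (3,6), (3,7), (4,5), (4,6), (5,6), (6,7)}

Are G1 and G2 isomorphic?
Yes, isomorphic

The graphs are isomorphic.
One valid mapping φ: V(G1) → V(G2): 0→5, 1→0, 2→7, 3→1, 4→6, 5→4, 6→3, 7→2

Verify φ preserves adjacency — for each edge of G1, its image is an edge of G2:
  (0,1) → (φ(0),φ(1)) = (0,5) ∈ E(G2) ✓
  (0,4) → (φ(0),φ(4)) = (5,6) ∈ E(G2) ✓
  (0,5) → (φ(0),φ(5)) = (4,5) ∈ E(G2) ✓
  (1,4) → (φ(1),φ(4)) = (0,6) ∈ E(G2) ✓
  (1,5) → (φ(1),φ(5)) = (0,4) ∈ E(G2) ✓
  (1,6) → (φ(1),φ(6)) = (0,3) ∈ E(G2) ✓
  (2,3) → (φ(2),φ(3)) = (1,7) ∈ E(G2) ✓
  (2,4) → (φ(2),φ(4)) = (6,7) ∈ E(G2) ✓
  (2,6) → (φ(2),φ(6)) = (3,7) ∈ E(G2) ✓
  (2,7) → (φ(2),φ(7)) = (2,7) ∈ E(G2) ✓
  (3,4) → (φ(3),φ(4)) = (1,6) ∈ E(G2) ✓
  (3,6) → (φ(3),φ(6)) = (1,3) ∈ E(G2) ✓
  (3,7) → (φ(3),φ(7)) = (1,2) ∈ E(G2) ✓
  (4,5) → (φ(4),φ(5)) = (4,6) ∈ E(G2) ✓
  (4,6) → (φ(4),φ(6)) = (3,6) ∈ E(G2) ✓
  (4,7) → (φ(4),φ(7)) = (2,6) ∈ E(G2) ✓
  (5,7) → (φ(5),φ(7)) = (2,4) ∈ E(G2) ✓
  (6,7) → (φ(6),φ(7)) = (2,3) ∈ E(G2) ✓
All 18 edges of G1 map to edges of G2, and |E(G1)| = |E(G2)| = 18, so φ is a bijection on edges as well as vertices. Hence G1 ≅ G2.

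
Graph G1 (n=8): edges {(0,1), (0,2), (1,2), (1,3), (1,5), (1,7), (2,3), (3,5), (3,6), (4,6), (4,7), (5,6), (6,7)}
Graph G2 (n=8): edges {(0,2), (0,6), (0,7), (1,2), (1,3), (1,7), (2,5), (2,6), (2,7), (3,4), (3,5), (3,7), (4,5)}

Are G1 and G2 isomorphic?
Yes, isomorphic

The graphs are isomorphic.
One valid mapping φ: V(G1) → V(G2): 0→6, 1→2, 2→0, 3→7, 4→4, 5→1, 6→3, 7→5

Verify φ preserves adjacency — for each edge of G1, its image is an edge of G2:
  (0,1) → (φ(0),φ(1)) = (2,6) ∈ E(G2) ✓
  (0,2) → (φ(0),φ(2)) = (0,6) ∈ E(G2) ✓
  (1,2) → (φ(1),φ(2)) = (0,2) ∈ E(G2) ✓
  (1,3) → (φ(1),φ(3)) = (2,7) ∈ E(G2) ✓
  (1,5) → (φ(1),φ(5)) = (1,2) ∈ E(G2) ✓
  (1,7) → (φ(1),φ(7)) = (2,5) ∈ E(G2) ✓
  (2,3) → (φ(2),φ(3)) = (0,7) ∈ E(G2) ✓
  (3,5) → (φ(3),φ(5)) = (1,7) ∈ E(G2) ✓
  (3,6) → (φ(3),φ(6)) = (3,7) ∈ E(G2) ✓
  (4,6) → (φ(4),φ(6)) = (3,4) ∈ E(G2) ✓
  (4,7) → (φ(4),φ(7)) = (4,5) ∈ E(G2) ✓
  (5,6) → (φ(5),φ(6)) = (1,3) ∈ E(G2) ✓
  (6,7) → (φ(6),φ(7)) = (3,5) ∈ E(G2) ✓
All 13 edges of G1 map to edges of G2, and |E(G1)| = |E(G2)| = 13, so φ is a bijection on edges as well as vertices. Hence G1 ≅ G2.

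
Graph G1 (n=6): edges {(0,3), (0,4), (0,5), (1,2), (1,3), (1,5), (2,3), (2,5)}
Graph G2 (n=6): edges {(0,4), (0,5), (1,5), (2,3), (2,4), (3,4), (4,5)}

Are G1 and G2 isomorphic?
No, not isomorphic

The graphs are NOT isomorphic.

Degrees in G1: deg(0)=3, deg(1)=3, deg(2)=3, deg(3)=3, deg(4)=1, deg(5)=3.
Sorted degree sequence of G1: [3, 3, 3, 3, 3, 1].
Degrees in G2: deg(0)=2, deg(1)=1, deg(2)=2, deg(3)=2, deg(4)=4, deg(5)=3.
Sorted degree sequence of G2: [4, 3, 2, 2, 2, 1].
The (sorted) degree sequence is an isomorphism invariant, so since G1 and G2 have different degree sequences they cannot be isomorphic.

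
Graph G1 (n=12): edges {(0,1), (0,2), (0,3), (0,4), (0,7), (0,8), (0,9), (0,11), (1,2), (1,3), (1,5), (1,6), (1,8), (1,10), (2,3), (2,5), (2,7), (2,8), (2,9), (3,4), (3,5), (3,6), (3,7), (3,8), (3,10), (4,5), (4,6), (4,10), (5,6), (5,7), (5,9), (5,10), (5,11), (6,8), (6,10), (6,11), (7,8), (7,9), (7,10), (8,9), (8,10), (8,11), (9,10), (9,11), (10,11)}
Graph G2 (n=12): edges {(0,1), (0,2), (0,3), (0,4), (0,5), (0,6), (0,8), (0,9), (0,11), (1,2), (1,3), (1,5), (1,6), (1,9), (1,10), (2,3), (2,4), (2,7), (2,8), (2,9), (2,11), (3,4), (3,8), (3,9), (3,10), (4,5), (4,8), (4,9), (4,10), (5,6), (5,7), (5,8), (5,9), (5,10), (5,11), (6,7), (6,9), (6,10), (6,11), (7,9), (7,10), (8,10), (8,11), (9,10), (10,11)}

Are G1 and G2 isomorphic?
Yes, isomorphic

The graphs are isomorphic.
One valid mapping φ: V(G1) → V(G2): 0→2, 1→1, 2→3, 3→9, 4→7, 5→10, 6→6, 7→4, 8→0, 9→8, 10→5, 11→11

Verify φ preserves adjacency — for each edge of G1, its image is an edge of G2:
  (0,1) → (φ(0),φ(1)) = (1,2) ∈ E(G2) ✓
  (0,2) → (φ(0),φ(2)) = (2,3) ∈ E(G2) ✓
  (0,3) → (φ(0),φ(3)) = (2,9) ∈ E(G2) ✓
  (0,4) → (φ(0),φ(4)) = (2,7) ∈ E(G2) ✓
  (0,7) → (φ(0),φ(7)) = (2,4) ∈ E(G2) ✓
  (0,8) → (φ(0),φ(8)) = (0,2) ∈ E(G2) ✓
  (0,9) → (φ(0),φ(9)) = (2,8) ∈ E(G2) ✓
  (0,11) → (φ(0),φ(11)) = (2,11) ∈ E(G2) ✓
  (1,2) → (φ(1),φ(2)) = (1,3) ∈ E(G2) ✓
  (1,3) → (φ(1),φ(3)) = (1,9) ∈ E(G2) ✓
  (1,5) → (φ(1),φ(5)) = (1,10) ∈ E(G2) ✓
  (1,6) → (φ(1),φ(6)) = (1,6) ∈ E(G2) ✓
  (1,8) → (φ(1),φ(8)) = (0,1) ∈ E(G2) ✓
  (1,10) → (φ(1),φ(10)) = (1,5) ∈ E(G2) ✓
  (2,3) → (φ(2),φ(3)) = (3,9) ∈ E(G2) ✓
  (2,5) → (φ(2),φ(5)) = (3,10) ∈ E(G2) ✓
  (2,7) → (φ(2),φ(7)) = (3,4) ∈ E(G2) ✓
  (2,8) → (φ(2),φ(8)) = (0,3) ∈ E(G2) ✓
  (2,9) → (φ(2),φ(9)) = (3,8) ∈ E(G2) ✓
  (3,4) → (φ(3),φ(4)) = (7,9) ∈ E(G2) ✓
  (3,5) → (φ(3),φ(5)) = (9,10) ∈ E(G2) ✓
  (3,6) → (φ(3),φ(6)) = (6,9) ∈ E(G2) ✓
  (3,7) → (φ(3),φ(7)) = (4,9) ∈ E(G2) ✓
  (3,8) → (φ(3),φ(8)) = (0,9) ∈ E(G2) ✓
  (3,10) → (φ(3),φ(10)) = (5,9) ∈ E(G2) ✓
  (4,5) → (φ(4),φ(5)) = (7,10) ∈ E(G2) ✓
  (4,6) → (φ(4),φ(6)) = (6,7) ∈ E(G2) ✓
  (4,10) → (φ(4),φ(10)) = (5,7) ∈ E(G2) ✓
  (5,6) → (φ(5),φ(6)) = (6,10) ∈ E(G2) ✓
  (5,7) → (φ(5),φ(7)) = (4,10) ∈ E(G2) ✓
  (5,9) → (φ(5),φ(9)) = (8,10) ∈ E(G2) ✓
  (5,10) → (φ(5),φ(10)) = (5,10) ∈ E(G2) ✓
  (5,11) → (φ(5),φ(11)) = (10,11) ∈ E(G2) ✓
  (6,8) → (φ(6),φ(8)) = (0,6) ∈ E(G2) ✓
  (6,10) → (φ(6),φ(10)) = (5,6) ∈ E(G2) ✓
  (6,11) → (φ(6),φ(11)) = (6,11) ∈ E(G2) ✓
  (7,8) → (φ(7),φ(8)) = (0,4) ∈ E(G2) ✓
  (7,9) → (φ(7),φ(9)) = (4,8) ∈ E(G2) ✓
  (7,10) → (φ(7),φ(10)) = (4,5) ∈ E(G2) ✓
  (8,9) → (φ(8),φ(9)) = (0,8) ∈ E(G2) ✓
  (8,10) → (φ(8),φ(10)) = (0,5) ∈ E(G2) ✓
  (8,11) → (φ(8),φ(11)) = (0,11) ∈ E(G2) ✓
  (9,10) → (φ(9),φ(10)) = (5,8) ∈ E(G2) ✓
  (9,11) → (φ(9),φ(11)) = (8,11) ∈ E(G2) ✓
  (10,11) → (φ(10),φ(11)) = (5,11) ∈ E(G2) ✓
All 45 edges of G1 map to edges of G2, and |E(G1)| = |E(G2)| = 45, so φ is a bijection on edges as well as vertices. Hence G1 ≅ G2.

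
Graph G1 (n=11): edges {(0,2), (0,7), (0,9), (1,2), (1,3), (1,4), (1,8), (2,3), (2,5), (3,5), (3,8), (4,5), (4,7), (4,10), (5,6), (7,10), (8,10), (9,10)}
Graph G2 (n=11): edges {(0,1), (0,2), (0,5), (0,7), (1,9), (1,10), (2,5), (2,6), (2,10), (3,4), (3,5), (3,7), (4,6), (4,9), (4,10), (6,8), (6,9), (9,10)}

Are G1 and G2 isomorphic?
Yes, isomorphic

The graphs are isomorphic.
One valid mapping φ: V(G1) → V(G2): 0→3, 1→10, 2→4, 3→9, 4→2, 5→6, 6→8, 7→5, 8→1, 9→7, 10→0

Verify φ preserves adjacency — for each edge of G1, its image is an edge of G2:
  (0,2) → (φ(0),φ(2)) = (3,4) ∈ E(G2) ✓
  (0,7) → (φ(0),φ(7)) = (3,5) ∈ E(G2) ✓
  (0,9) → (φ(0),φ(9)) = (3,7) ∈ E(G2) ✓
  (1,2) → (φ(1),φ(2)) = (4,10) ∈ E(G2) ✓
  (1,3) → (φ(1),φ(3)) = (9,10) ∈ E(G2) ✓
  (1,4) → (φ(1),φ(4)) = (2,10) ∈ E(G2) ✓
  (1,8) → (φ(1),φ(8)) = (1,10) ∈ E(G2) ✓
  (2,3) → (φ(2),φ(3)) = (4,9) ∈ E(G2) ✓
  (2,5) → (φ(2),φ(5)) = (4,6) ∈ E(G2) ✓
  (3,5) → (φ(3),φ(5)) = (6,9) ∈ E(G2) ✓
  (3,8) → (φ(3),φ(8)) = (1,9) ∈ E(G2) ✓
  (4,5) → (φ(4),φ(5)) = (2,6) ∈ E(G2) ✓
  (4,7) → (φ(4),φ(7)) = (2,5) ∈ E(G2) ✓
  (4,10) → (φ(4),φ(10)) = (0,2) ∈ E(G2) ✓
  (5,6) → (φ(5),φ(6)) = (6,8) ∈ E(G2) ✓
  (7,10) → (φ(7),φ(10)) = (0,5) ∈ E(G2) ✓
  (8,10) → (φ(8),φ(10)) = (0,1) ∈ E(G2) ✓
  (9,10) → (φ(9),φ(10)) = (0,7) ∈ E(G2) ✓
All 18 edges of G1 map to edges of G2, and |E(G1)| = |E(G2)| = 18, so φ is a bijection on edges as well as vertices. Hence G1 ≅ G2.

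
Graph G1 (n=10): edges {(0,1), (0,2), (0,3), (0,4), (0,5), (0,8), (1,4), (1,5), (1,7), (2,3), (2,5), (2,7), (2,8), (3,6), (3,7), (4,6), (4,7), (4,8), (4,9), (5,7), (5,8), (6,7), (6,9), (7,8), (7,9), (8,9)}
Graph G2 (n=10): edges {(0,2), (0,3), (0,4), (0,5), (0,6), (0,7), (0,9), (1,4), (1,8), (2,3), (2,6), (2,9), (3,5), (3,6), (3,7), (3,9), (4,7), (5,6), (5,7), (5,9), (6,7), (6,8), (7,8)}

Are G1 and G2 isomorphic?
No, not isomorphic

The graphs are NOT isomorphic.

Degrees in G1: deg(0)=6, deg(1)=4, deg(2)=5, deg(3)=4, deg(4)=6, deg(5)=5, deg(6)=4, deg(7)=8, deg(8)=6, deg(9)=4.
Sorted degree sequence of G1: [8, 6, 6, 6, 5, 5, 4, 4, 4, 4].
Degrees in G2: deg(0)=7, deg(1)=2, deg(2)=4, deg(3)=6, deg(4)=3, deg(5)=5, deg(6)=6, deg(7)=6, deg(8)=3, deg(9)=4.
Sorted degree sequence of G2: [7, 6, 6, 6, 5, 4, 4, 3, 3, 2].
The (sorted) degree sequence is an isomorphism invariant, so since G1 and G2 have different degree sequences they cannot be isomorphic.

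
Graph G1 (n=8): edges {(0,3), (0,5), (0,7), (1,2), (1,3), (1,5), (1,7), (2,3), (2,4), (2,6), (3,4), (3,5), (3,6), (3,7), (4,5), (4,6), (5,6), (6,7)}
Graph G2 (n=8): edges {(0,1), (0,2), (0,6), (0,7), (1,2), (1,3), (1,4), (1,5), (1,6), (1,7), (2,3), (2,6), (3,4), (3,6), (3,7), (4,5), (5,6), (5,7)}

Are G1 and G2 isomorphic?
Yes, isomorphic

The graphs are isomorphic.
One valid mapping φ: V(G1) → V(G2): 0→4, 1→7, 2→0, 3→1, 4→2, 5→3, 6→6, 7→5

Verify φ preserves adjacency — for each edge of G1, its image is an edge of G2:
  (0,3) → (φ(0),φ(3)) = (1,4) ∈ E(G2) ✓
  (0,5) → (φ(0),φ(5)) = (3,4) ∈ E(G2) ✓
  (0,7) → (φ(0),φ(7)) = (4,5) ∈ E(G2) ✓
  (1,2) → (φ(1),φ(2)) = (0,7) ∈ E(G2) ✓
  (1,3) → (φ(1),φ(3)) = (1,7) ∈ E(G2) ✓
  (1,5) → (φ(1),φ(5)) = (3,7) ∈ E(G2) ✓
  (1,7) → (φ(1),φ(7)) = (5,7) ∈ E(G2) ✓
  (2,3) → (φ(2),φ(3)) = (0,1) ∈ E(G2) ✓
  (2,4) → (φ(2),φ(4)) = (0,2) ∈ E(G2) ✓
  (2,6) → (φ(2),φ(6)) = (0,6) ∈ E(G2) ✓
  (3,4) → (φ(3),φ(4)) = (1,2) ∈ E(G2) ✓
  (3,5) → (φ(3),φ(5)) = (1,3) ∈ E(G2) ✓
  (3,6) → (φ(3),φ(6)) = (1,6) ∈ E(G2) ✓
  (3,7) → (φ(3),φ(7)) = (1,5) ∈ E(G2) ✓
  (4,5) → (φ(4),φ(5)) = (2,3) ∈ E(G2) ✓
  (4,6) → (φ(4),φ(6)) = (2,6) ∈ E(G2) ✓
  (5,6) → (φ(5),φ(6)) = (3,6) ∈ E(G2) ✓
  (6,7) → (φ(6),φ(7)) = (5,6) ∈ E(G2) ✓
All 18 edges of G1 map to edges of G2, and |E(G1)| = |E(G2)| = 18, so φ is a bijection on edges as well as vertices. Hence G1 ≅ G2.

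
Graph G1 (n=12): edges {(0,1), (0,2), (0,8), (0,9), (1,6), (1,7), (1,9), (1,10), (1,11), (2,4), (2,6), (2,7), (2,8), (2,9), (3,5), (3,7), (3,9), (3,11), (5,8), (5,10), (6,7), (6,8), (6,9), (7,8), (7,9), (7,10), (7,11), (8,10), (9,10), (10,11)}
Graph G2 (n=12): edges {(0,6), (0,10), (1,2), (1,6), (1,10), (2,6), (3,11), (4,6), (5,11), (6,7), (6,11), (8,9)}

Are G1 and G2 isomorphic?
No, not isomorphic

The graphs are NOT isomorphic.

Connected components of G1: 1 component(s) with vertex sets [[0, 1, 2, 3, 4, 5, 6, 7, 8, 9, 10, 11]], sizes [12].
Connected components of G2: 2 component(s) with vertex sets [[8, 9], [0, 1, 2, 3, 4, 5, 6, 7, 10, 11]], sizes [2, 10].
The number of connected components (and the multiset of component sizes) is an isomorphism invariant — an isomorphism maps each component of G1 bijectively onto a component of G2. Since G1 has 1 component(s) and G2 has 2, they cannot be isomorphic.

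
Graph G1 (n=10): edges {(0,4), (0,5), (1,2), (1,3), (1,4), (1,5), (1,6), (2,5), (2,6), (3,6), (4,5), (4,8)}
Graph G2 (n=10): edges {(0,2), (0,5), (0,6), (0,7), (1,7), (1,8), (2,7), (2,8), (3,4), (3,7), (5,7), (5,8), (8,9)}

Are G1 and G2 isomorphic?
No, not isomorphic

The graphs are NOT isomorphic.

Connected components of G1: 3 component(s) with vertex sets [[7], [9], [0, 1, 2, 3, 4, 5, 6, 8]], sizes [1, 1, 8].
Connected components of G2: 1 component(s) with vertex sets [[0, 1, 2, 3, 4, 5, 6, 7, 8, 9]], sizes [10].
The number of connected components (and the multiset of component sizes) is an isomorphism invariant — an isomorphism maps each component of G1 bijectively onto a component of G2. Since G1 has 3 component(s) and G2 has 1, they cannot be isomorphic.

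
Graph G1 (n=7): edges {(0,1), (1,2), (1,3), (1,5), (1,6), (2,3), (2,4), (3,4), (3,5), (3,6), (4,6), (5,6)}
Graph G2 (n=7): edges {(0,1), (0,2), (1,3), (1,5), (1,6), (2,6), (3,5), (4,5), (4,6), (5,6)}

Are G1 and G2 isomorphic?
No, not isomorphic

The graphs are NOT isomorphic.

Counting triangles (3-cliques): G1 has 7, G2 has 3.
Triangle count is an isomorphism invariant, so differing triangle counts rule out isomorphism.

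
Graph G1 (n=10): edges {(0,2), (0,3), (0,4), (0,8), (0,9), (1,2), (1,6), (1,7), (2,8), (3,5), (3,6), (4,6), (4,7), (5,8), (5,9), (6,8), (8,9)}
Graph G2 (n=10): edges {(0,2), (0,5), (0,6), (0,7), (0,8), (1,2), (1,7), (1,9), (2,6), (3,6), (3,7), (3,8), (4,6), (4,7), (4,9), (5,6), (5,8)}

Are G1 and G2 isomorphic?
Yes, isomorphic

The graphs are isomorphic.
One valid mapping φ: V(G1) → V(G2): 0→6, 1→1, 2→2, 3→3, 4→4, 5→8, 6→7, 7→9, 8→0, 9→5

Verify φ preserves adjacency — for each edge of G1, its image is an edge of G2:
  (0,2) → (φ(0),φ(2)) = (2,6) ∈ E(G2) ✓
  (0,3) → (φ(0),φ(3)) = (3,6) ∈ E(G2) ✓
  (0,4) → (φ(0),φ(4)) = (4,6) ∈ E(G2) ✓
  (0,8) → (φ(0),φ(8)) = (0,6) ∈ E(G2) ✓
  (0,9) → (φ(0),φ(9)) = (5,6) ∈ E(G2) ✓
  (1,2) → (φ(1),φ(2)) = (1,2) ∈ E(G2) ✓
  (1,6) → (φ(1),φ(6)) = (1,7) ∈ E(G2) ✓
  (1,7) → (φ(1),φ(7)) = (1,9) ∈ E(G2) ✓
  (2,8) → (φ(2),φ(8)) = (0,2) ∈ E(G2) ✓
  (3,5) → (φ(3),φ(5)) = (3,8) ∈ E(G2) ✓
  (3,6) → (φ(3),φ(6)) = (3,7) ∈ E(G2) ✓
  (4,6) → (φ(4),φ(6)) = (4,7) ∈ E(G2) ✓
  (4,7) → (φ(4),φ(7)) = (4,9) ∈ E(G2) ✓
  (5,8) → (φ(5),φ(8)) = (0,8) ∈ E(G2) ✓
  (5,9) → (φ(5),φ(9)) = (5,8) ∈ E(G2) ✓
  (6,8) → (φ(6),φ(8)) = (0,7) ∈ E(G2) ✓
  (8,9) → (φ(8),φ(9)) = (0,5) ∈ E(G2) ✓
All 17 edges of G1 map to edges of G2, and |E(G1)| = |E(G2)| = 17, so φ is a bijection on edges as well as vertices. Hence G1 ≅ G2.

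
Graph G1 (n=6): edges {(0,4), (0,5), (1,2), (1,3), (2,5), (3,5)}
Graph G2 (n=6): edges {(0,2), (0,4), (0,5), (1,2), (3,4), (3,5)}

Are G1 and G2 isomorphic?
Yes, isomorphic

The graphs are isomorphic.
One valid mapping φ: V(G1) → V(G2): 0→2, 1→3, 2→4, 3→5, 4→1, 5→0

Verify φ preserves adjacency — for each edge of G1, its image is an edge of G2:
  (0,4) → (φ(0),φ(4)) = (1,2) ∈ E(G2) ✓
  (0,5) → (φ(0),φ(5)) = (0,2) ∈ E(G2) ✓
  (1,2) → (φ(1),φ(2)) = (3,4) ∈ E(G2) ✓
  (1,3) → (φ(1),φ(3)) = (3,5) ∈ E(G2) ✓
  (2,5) → (φ(2),φ(5)) = (0,4) ∈ E(G2) ✓
  (3,5) → (φ(3),φ(5)) = (0,5) ∈ E(G2) ✓
All 6 edges of G1 map to edges of G2, and |E(G1)| = |E(G2)| = 6, so φ is a bijection on edges as well as vertices. Hence G1 ≅ G2.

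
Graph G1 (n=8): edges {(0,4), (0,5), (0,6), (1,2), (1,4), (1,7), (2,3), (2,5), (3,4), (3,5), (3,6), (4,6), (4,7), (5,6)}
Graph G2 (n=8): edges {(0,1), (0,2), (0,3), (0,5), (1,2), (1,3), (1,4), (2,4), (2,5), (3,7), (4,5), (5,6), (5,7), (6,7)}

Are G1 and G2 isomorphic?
Yes, isomorphic

The graphs are isomorphic.
One valid mapping φ: V(G1) → V(G2): 0→4, 1→7, 2→3, 3→0, 4→5, 5→1, 6→2, 7→6

Verify φ preserves adjacency — for each edge of G1, its image is an edge of G2:
  (0,4) → (φ(0),φ(4)) = (4,5) ∈ E(G2) ✓
  (0,5) → (φ(0),φ(5)) = (1,4) ∈ E(G2) ✓
  (0,6) → (φ(0),φ(6)) = (2,4) ∈ E(G2) ✓
  (1,2) → (φ(1),φ(2)) = (3,7) ∈ E(G2) ✓
  (1,4) → (φ(1),φ(4)) = (5,7) ∈ E(G2) ✓
  (1,7) → (φ(1),φ(7)) = (6,7) ∈ E(G2) ✓
  (2,3) → (φ(2),φ(3)) = (0,3) ∈ E(G2) ✓
  (2,5) → (φ(2),φ(5)) = (1,3) ∈ E(G2) ✓
  (3,4) → (φ(3),φ(4)) = (0,5) ∈ E(G2) ✓
  (3,5) → (φ(3),φ(5)) = (0,1) ∈ E(G2) ✓
  (3,6) → (φ(3),φ(6)) = (0,2) ∈ E(G2) ✓
  (4,6) → (φ(4),φ(6)) = (2,5) ∈ E(G2) ✓
  (4,7) → (φ(4),φ(7)) = (5,6) ∈ E(G2) ✓
  (5,6) → (φ(5),φ(6)) = (1,2) ∈ E(G2) ✓
All 14 edges of G1 map to edges of G2, and |E(G1)| = |E(G2)| = 14, so φ is a bijection on edges as well as vertices. Hence G1 ≅ G2.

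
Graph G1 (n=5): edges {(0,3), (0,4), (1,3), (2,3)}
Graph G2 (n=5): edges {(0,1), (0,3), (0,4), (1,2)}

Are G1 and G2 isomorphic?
Yes, isomorphic

The graphs are isomorphic.
One valid mapping φ: V(G1) → V(G2): 0→1, 1→4, 2→3, 3→0, 4→2

Verify φ preserves adjacency — for each edge of G1, its image is an edge of G2:
  (0,3) → (φ(0),φ(3)) = (0,1) ∈ E(G2) ✓
  (0,4) → (φ(0),φ(4)) = (1,2) ∈ E(G2) ✓
  (1,3) → (φ(1),φ(3)) = (0,4) ∈ E(G2) ✓
  (2,3) → (φ(2),φ(3)) = (0,3) ∈ E(G2) ✓
All 4 edges of G1 map to edges of G2, and |E(G1)| = |E(G2)| = 4, so φ is a bijection on edges as well as vertices. Hence G1 ≅ G2.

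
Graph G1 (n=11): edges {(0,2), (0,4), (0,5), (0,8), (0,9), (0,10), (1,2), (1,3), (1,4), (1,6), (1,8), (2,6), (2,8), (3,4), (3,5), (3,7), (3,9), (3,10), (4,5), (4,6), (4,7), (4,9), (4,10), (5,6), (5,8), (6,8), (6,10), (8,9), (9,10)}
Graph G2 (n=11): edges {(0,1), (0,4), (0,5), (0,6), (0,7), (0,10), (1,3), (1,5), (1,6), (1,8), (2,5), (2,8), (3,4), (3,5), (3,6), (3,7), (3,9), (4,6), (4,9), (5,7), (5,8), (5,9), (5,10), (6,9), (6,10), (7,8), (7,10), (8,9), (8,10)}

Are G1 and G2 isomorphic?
Yes, isomorphic

The graphs are isomorphic.
One valid mapping φ: V(G1) → V(G2): 0→0, 1→9, 2→4, 3→8, 4→5, 5→1, 6→3, 7→2, 8→6, 9→10, 10→7

Verify φ preserves adjacency — for each edge of G1, its image is an edge of G2:
  (0,2) → (φ(0),φ(2)) = (0,4) ∈ E(G2) ✓
  (0,4) → (φ(0),φ(4)) = (0,5) ∈ E(G2) ✓
  (0,5) → (φ(0),φ(5)) = (0,1) ∈ E(G2) ✓
  (0,8) → (φ(0),φ(8)) = (0,6) ∈ E(G2) ✓
  (0,9) → (φ(0),φ(9)) = (0,10) ∈ E(G2) ✓
  (0,10) → (φ(0),φ(10)) = (0,7) ∈ E(G2) ✓
  (1,2) → (φ(1),φ(2)) = (4,9) ∈ E(G2) ✓
  (1,3) → (φ(1),φ(3)) = (8,9) ∈ E(G2) ✓
  (1,4) → (φ(1),φ(4)) = (5,9) ∈ E(G2) ✓
  (1,6) → (φ(1),φ(6)) = (3,9) ∈ E(G2) ✓
  (1,8) → (φ(1),φ(8)) = (6,9) ∈ E(G2) ✓
  (2,6) → (φ(2),φ(6)) = (3,4) ∈ E(G2) ✓
  (2,8) → (φ(2),φ(8)) = (4,6) ∈ E(G2) ✓
  (3,4) → (φ(3),φ(4)) = (5,8) ∈ E(G2) ✓
  (3,5) → (φ(3),φ(5)) = (1,8) ∈ E(G2) ✓
  (3,7) → (φ(3),φ(7)) = (2,8) ∈ E(G2) ✓
  (3,9) → (φ(3),φ(9)) = (8,10) ∈ E(G2) ✓
  (3,10) → (φ(3),φ(10)) = (7,8) ∈ E(G2) ✓
  (4,5) → (φ(4),φ(5)) = (1,5) ∈ E(G2) ✓
  (4,6) → (φ(4),φ(6)) = (3,5) ∈ E(G2) ✓
  (4,7) → (φ(4),φ(7)) = (2,5) ∈ E(G2) ✓
  (4,9) → (φ(4),φ(9)) = (5,10) ∈ E(G2) ✓
  (4,10) → (φ(4),φ(10)) = (5,7) ∈ E(G2) ✓
  (5,6) → (φ(5),φ(6)) = (1,3) ∈ E(G2) ✓
  (5,8) → (φ(5),φ(8)) = (1,6) ∈ E(G2) ✓
  (6,8) → (φ(6),φ(8)) = (3,6) ∈ E(G2) ✓
  (6,10) → (φ(6),φ(10)) = (3,7) ∈ E(G2) ✓
  (8,9) → (φ(8),φ(9)) = (6,10) ∈ E(G2) ✓
  (9,10) → (φ(9),φ(10)) = (7,10) ∈ E(G2) ✓
All 29 edges of G1 map to edges of G2, and |E(G1)| = |E(G2)| = 29, so φ is a bijection on edges as well as vertices. Hence G1 ≅ G2.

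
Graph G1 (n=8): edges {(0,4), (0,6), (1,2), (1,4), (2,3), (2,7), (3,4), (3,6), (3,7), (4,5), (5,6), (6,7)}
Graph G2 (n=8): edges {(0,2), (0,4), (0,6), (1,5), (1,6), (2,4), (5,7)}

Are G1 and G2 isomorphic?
No, not isomorphic

The graphs are NOT isomorphic.

Connected components of G1: 1 component(s) with vertex sets [[0, 1, 2, 3, 4, 5, 6, 7]], sizes [8].
Connected components of G2: 2 component(s) with vertex sets [[3], [0, 1, 2, 4, 5, 6, 7]], sizes [1, 7].
The number of connected components (and the multiset of component sizes) is an isomorphism invariant — an isomorphism maps each component of G1 bijectively onto a component of G2. Since G1 has 1 component(s) and G2 has 2, they cannot be isomorphic.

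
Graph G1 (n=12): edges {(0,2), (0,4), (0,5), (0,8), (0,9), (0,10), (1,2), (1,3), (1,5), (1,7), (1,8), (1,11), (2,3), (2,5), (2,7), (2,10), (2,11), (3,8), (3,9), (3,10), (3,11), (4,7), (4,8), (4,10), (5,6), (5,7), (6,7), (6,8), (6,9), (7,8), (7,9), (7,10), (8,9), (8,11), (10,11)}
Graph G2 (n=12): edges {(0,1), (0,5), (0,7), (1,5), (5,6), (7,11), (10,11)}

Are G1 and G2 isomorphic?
No, not isomorphic

The graphs are NOT isomorphic.

Connected components of G1: 1 component(s) with vertex sets [[0, 1, 2, 3, 4, 5, 6, 7, 8, 9, 10, 11]], sizes [12].
Connected components of G2: 6 component(s) with vertex sets [[2], [3], [4], [8], [9], [0, 1, 5, 6, 7, 10, 11]], sizes [1, 1, 1, 1, 1, 7].
The number of connected components (and the multiset of component sizes) is an isomorphism invariant — an isomorphism maps each component of G1 bijectively onto a component of G2. Since G1 has 1 component(s) and G2 has 6, they cannot be isomorphic.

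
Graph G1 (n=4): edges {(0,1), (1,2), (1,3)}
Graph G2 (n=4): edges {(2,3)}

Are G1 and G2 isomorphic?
No, not isomorphic

The graphs are NOT isomorphic.

Degrees in G1: deg(0)=1, deg(1)=3, deg(2)=1, deg(3)=1.
Sorted degree sequence of G1: [3, 1, 1, 1].
Degrees in G2: deg(0)=0, deg(1)=0, deg(2)=1, deg(3)=1.
Sorted degree sequence of G2: [1, 1, 0, 0].
The (sorted) degree sequence is an isomorphism invariant, so since G1 and G2 have different degree sequences they cannot be isomorphic.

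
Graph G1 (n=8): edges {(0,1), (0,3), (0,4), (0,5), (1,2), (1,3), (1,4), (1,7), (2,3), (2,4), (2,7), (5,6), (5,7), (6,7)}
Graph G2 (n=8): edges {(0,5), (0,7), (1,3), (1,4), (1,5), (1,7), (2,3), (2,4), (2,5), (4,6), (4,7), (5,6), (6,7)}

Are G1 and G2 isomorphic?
No, not isomorphic

The graphs are NOT isomorphic.

Counting triangles (3-cliques): G1 has 6, G2 has 2.
Triangle count is an isomorphism invariant, so differing triangle counts rule out isomorphism.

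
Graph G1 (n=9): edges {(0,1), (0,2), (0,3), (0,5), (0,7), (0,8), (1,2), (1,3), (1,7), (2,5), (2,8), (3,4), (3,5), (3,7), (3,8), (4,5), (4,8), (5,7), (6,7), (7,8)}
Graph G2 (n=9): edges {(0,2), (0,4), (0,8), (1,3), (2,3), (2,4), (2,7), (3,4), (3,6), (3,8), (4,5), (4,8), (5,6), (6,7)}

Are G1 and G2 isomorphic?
No, not isomorphic

The graphs are NOT isomorphic.

Counting triangles (3-cliques): G1 has 15, G2 has 4.
Triangle count is an isomorphism invariant, so differing triangle counts rule out isomorphism.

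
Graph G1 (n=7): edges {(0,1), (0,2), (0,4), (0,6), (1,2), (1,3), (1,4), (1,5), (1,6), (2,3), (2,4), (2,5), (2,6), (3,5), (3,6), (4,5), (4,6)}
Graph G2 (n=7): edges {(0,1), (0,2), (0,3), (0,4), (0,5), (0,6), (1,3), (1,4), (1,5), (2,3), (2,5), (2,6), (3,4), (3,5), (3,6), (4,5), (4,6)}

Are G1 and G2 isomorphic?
Yes, isomorphic

The graphs are isomorphic.
One valid mapping φ: V(G1) → V(G2): 0→1, 1→0, 2→3, 3→2, 4→4, 5→6, 6→5

Verify φ preserves adjacency — for each edge of G1, its image is an edge of G2:
  (0,1) → (φ(0),φ(1)) = (0,1) ∈ E(G2) ✓
  (0,2) → (φ(0),φ(2)) = (1,3) ∈ E(G2) ✓
  (0,4) → (φ(0),φ(4)) = (1,4) ∈ E(G2) ✓
  (0,6) → (φ(0),φ(6)) = (1,5) ∈ E(G2) ✓
  (1,2) → (φ(1),φ(2)) = (0,3) ∈ E(G2) ✓
  (1,3) → (φ(1),φ(3)) = (0,2) ∈ E(G2) ✓
  (1,4) → (φ(1),φ(4)) = (0,4) ∈ E(G2) ✓
  (1,5) → (φ(1),φ(5)) = (0,6) ∈ E(G2) ✓
  (1,6) → (φ(1),φ(6)) = (0,5) ∈ E(G2) ✓
  (2,3) → (φ(2),φ(3)) = (2,3) ∈ E(G2) ✓
  (2,4) → (φ(2),φ(4)) = (3,4) ∈ E(G2) ✓
  (2,5) → (φ(2),φ(5)) = (3,6) ∈ E(G2) ✓
  (2,6) → (φ(2),φ(6)) = (3,5) ∈ E(G2) ✓
  (3,5) → (φ(3),φ(5)) = (2,6) ∈ E(G2) ✓
  (3,6) → (φ(3),φ(6)) = (2,5) ∈ E(G2) ✓
  (4,5) → (φ(4),φ(5)) = (4,6) ∈ E(G2) ✓
  (4,6) → (φ(4),φ(6)) = (4,5) ∈ E(G2) ✓
All 17 edges of G1 map to edges of G2, and |E(G1)| = |E(G2)| = 17, so φ is a bijection on edges as well as vertices. Hence G1 ≅ G2.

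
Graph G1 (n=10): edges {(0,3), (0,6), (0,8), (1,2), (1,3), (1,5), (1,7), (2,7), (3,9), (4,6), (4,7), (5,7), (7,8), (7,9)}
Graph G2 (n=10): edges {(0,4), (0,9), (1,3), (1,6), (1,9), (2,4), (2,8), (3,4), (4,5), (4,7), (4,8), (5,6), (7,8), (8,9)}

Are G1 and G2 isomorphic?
Yes, isomorphic

The graphs are isomorphic.
One valid mapping φ: V(G1) → V(G2): 0→1, 1→8, 2→7, 3→9, 4→5, 5→2, 6→6, 7→4, 8→3, 9→0

Verify φ preserves adjacency — for each edge of G1, its image is an edge of G2:
  (0,3) → (φ(0),φ(3)) = (1,9) ∈ E(G2) ✓
  (0,6) → (φ(0),φ(6)) = (1,6) ∈ E(G2) ✓
  (0,8) → (φ(0),φ(8)) = (1,3) ∈ E(G2) ✓
  (1,2) → (φ(1),φ(2)) = (7,8) ∈ E(G2) ✓
  (1,3) → (φ(1),φ(3)) = (8,9) ∈ E(G2) ✓
  (1,5) → (φ(1),φ(5)) = (2,8) ∈ E(G2) ✓
  (1,7) → (φ(1),φ(7)) = (4,8) ∈ E(G2) ✓
  (2,7) → (φ(2),φ(7)) = (4,7) ∈ E(G2) ✓
  (3,9) → (φ(3),φ(9)) = (0,9) ∈ E(G2) ✓
  (4,6) → (φ(4),φ(6)) = (5,6) ∈ E(G2) ✓
  (4,7) → (φ(4),φ(7)) = (4,5) ∈ E(G2) ✓
  (5,7) → (φ(5),φ(7)) = (2,4) ∈ E(G2) ✓
  (7,8) → (φ(7),φ(8)) = (3,4) ∈ E(G2) ✓
  (7,9) → (φ(7),φ(9)) = (0,4) ∈ E(G2) ✓
All 14 edges of G1 map to edges of G2, and |E(G1)| = |E(G2)| = 14, so φ is a bijection on edges as well as vertices. Hence G1 ≅ G2.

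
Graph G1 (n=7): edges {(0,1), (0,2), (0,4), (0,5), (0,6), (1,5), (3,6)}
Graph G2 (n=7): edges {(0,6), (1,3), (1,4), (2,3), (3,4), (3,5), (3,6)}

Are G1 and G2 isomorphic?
Yes, isomorphic

The graphs are isomorphic.
One valid mapping φ: V(G1) → V(G2): 0→3, 1→4, 2→2, 3→0, 4→5, 5→1, 6→6

Verify φ preserves adjacency — for each edge of G1, its image is an edge of G2:
  (0,1) → (φ(0),φ(1)) = (3,4) ∈ E(G2) ✓
  (0,2) → (φ(0),φ(2)) = (2,3) ∈ E(G2) ✓
  (0,4) → (φ(0),φ(4)) = (3,5) ∈ E(G2) ✓
  (0,5) → (φ(0),φ(5)) = (1,3) ∈ E(G2) ✓
  (0,6) → (φ(0),φ(6)) = (3,6) ∈ E(G2) ✓
  (1,5) → (φ(1),φ(5)) = (1,4) ∈ E(G2) ✓
  (3,6) → (φ(3),φ(6)) = (0,6) ∈ E(G2) ✓
All 7 edges of G1 map to edges of G2, and |E(G1)| = |E(G2)| = 7, so φ is a bijection on edges as well as vertices. Hence G1 ≅ G2.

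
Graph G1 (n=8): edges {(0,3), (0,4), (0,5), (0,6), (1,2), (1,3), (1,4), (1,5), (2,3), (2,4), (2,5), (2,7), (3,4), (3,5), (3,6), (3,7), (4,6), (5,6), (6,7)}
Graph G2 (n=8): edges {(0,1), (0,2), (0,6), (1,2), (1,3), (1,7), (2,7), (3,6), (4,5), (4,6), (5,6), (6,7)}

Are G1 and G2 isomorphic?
No, not isomorphic

The graphs are NOT isomorphic.

Degrees in G1: deg(0)=4, deg(1)=4, deg(2)=5, deg(3)=7, deg(4)=5, deg(5)=5, deg(6)=5, deg(7)=3.
Sorted degree sequence of G1: [7, 5, 5, 5, 5, 4, 4, 3].
Degrees in G2: deg(0)=3, deg(1)=4, deg(2)=3, deg(3)=2, deg(4)=2, deg(5)=2, deg(6)=5, deg(7)=3.
Sorted degree sequence of G2: [5, 4, 3, 3, 3, 2, 2, 2].
The (sorted) degree sequence is an isomorphism invariant, so since G1 and G2 have different degree sequences they cannot be isomorphic.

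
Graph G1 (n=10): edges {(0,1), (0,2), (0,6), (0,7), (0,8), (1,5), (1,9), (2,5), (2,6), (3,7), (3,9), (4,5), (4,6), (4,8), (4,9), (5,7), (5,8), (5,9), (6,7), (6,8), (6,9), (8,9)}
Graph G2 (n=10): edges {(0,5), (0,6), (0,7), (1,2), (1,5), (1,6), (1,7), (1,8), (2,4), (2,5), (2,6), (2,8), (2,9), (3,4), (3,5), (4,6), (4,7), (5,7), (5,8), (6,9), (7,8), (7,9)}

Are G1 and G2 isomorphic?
Yes, isomorphic

The graphs are isomorphic.
One valid mapping φ: V(G1) → V(G2): 0→6, 1→0, 2→9, 3→3, 4→8, 5→7, 6→2, 7→4, 8→1, 9→5

Verify φ preserves adjacency — for each edge of G1, its image is an edge of G2:
  (0,1) → (φ(0),φ(1)) = (0,6) ∈ E(G2) ✓
  (0,2) → (φ(0),φ(2)) = (6,9) ∈ E(G2) ✓
  (0,6) → (φ(0),φ(6)) = (2,6) ∈ E(G2) ✓
  (0,7) → (φ(0),φ(7)) = (4,6) ∈ E(G2) ✓
  (0,8) → (φ(0),φ(8)) = (1,6) ∈ E(G2) ✓
  (1,5) → (φ(1),φ(5)) = (0,7) ∈ E(G2) ✓
  (1,9) → (φ(1),φ(9)) = (0,5) ∈ E(G2) ✓
  (2,5) → (φ(2),φ(5)) = (7,9) ∈ E(G2) ✓
  (2,6) → (φ(2),φ(6)) = (2,9) ∈ E(G2) ✓
  (3,7) → (φ(3),φ(7)) = (3,4) ∈ E(G2) ✓
  (3,9) → (φ(3),φ(9)) = (3,5) ∈ E(G2) ✓
  (4,5) → (φ(4),φ(5)) = (7,8) ∈ E(G2) ✓
  (4,6) → (φ(4),φ(6)) = (2,8) ∈ E(G2) ✓
  (4,8) → (φ(4),φ(8)) = (1,8) ∈ E(G2) ✓
  (4,9) → (φ(4),φ(9)) = (5,8) ∈ E(G2) ✓
  (5,7) → (φ(5),φ(7)) = (4,7) ∈ E(G2) ✓
  (5,8) → (φ(5),φ(8)) = (1,7) ∈ E(G2) ✓
  (5,9) → (φ(5),φ(9)) = (5,7) ∈ E(G2) ✓
  (6,7) → (φ(6),φ(7)) = (2,4) ∈ E(G2) ✓
  (6,8) → (φ(6),φ(8)) = (1,2) ∈ E(G2) ✓
  (6,9) → (φ(6),φ(9)) = (2,5) ∈ E(G2) ✓
  (8,9) → (φ(8),φ(9)) = (1,5) ∈ E(G2) ✓
All 22 edges of G1 map to edges of G2, and |E(G1)| = |E(G2)| = 22, so φ is a bijection on edges as well as vertices. Hence G1 ≅ G2.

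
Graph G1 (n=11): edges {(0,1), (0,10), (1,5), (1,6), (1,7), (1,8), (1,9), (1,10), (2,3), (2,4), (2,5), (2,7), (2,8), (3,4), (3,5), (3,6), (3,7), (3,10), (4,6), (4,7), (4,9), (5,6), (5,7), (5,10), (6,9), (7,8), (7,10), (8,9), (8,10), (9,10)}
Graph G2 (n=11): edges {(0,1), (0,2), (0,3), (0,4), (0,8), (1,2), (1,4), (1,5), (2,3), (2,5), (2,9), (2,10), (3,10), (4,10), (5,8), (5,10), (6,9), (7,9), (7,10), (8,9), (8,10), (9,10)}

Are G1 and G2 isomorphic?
No, not isomorphic

The graphs are NOT isomorphic.

Counting triangles (3-cliques): G1 has 26, G2 has 10.
Triangle count is an isomorphism invariant, so differing triangle counts rule out isomorphism.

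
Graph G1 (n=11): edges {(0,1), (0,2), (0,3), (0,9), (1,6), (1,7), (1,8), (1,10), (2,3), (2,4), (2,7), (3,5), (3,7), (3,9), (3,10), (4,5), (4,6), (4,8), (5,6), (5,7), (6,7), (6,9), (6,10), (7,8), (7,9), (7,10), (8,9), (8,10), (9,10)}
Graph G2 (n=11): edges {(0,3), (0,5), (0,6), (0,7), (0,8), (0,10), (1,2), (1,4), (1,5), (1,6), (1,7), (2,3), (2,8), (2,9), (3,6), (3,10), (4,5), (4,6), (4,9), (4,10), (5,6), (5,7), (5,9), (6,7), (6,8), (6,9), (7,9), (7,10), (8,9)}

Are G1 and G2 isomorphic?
Yes, isomorphic

The graphs are isomorphic.
One valid mapping φ: V(G1) → V(G2): 0→10, 1→4, 2→3, 3→0, 4→2, 5→8, 6→9, 7→6, 8→1, 9→7, 10→5

Verify φ preserves adjacency — for each edge of G1, its image is an edge of G2:
  (0,1) → (φ(0),φ(1)) = (4,10) ∈ E(G2) ✓
  (0,2) → (φ(0),φ(2)) = (3,10) ∈ E(G2) ✓
  (0,3) → (φ(0),φ(3)) = (0,10) ∈ E(G2) ✓
  (0,9) → (φ(0),φ(9)) = (7,10) ∈ E(G2) ✓
  (1,6) → (φ(1),φ(6)) = (4,9) ∈ E(G2) ✓
  (1,7) → (φ(1),φ(7)) = (4,6) ∈ E(G2) ✓
  (1,8) → (φ(1),φ(8)) = (1,4) ∈ E(G2) ✓
  (1,10) → (φ(1),φ(10)) = (4,5) ∈ E(G2) ✓
  (2,3) → (φ(2),φ(3)) = (0,3) ∈ E(G2) ✓
  (2,4) → (φ(2),φ(4)) = (2,3) ∈ E(G2) ✓
  (2,7) → (φ(2),φ(7)) = (3,6) ∈ E(G2) ✓
  (3,5) → (φ(3),φ(5)) = (0,8) ∈ E(G2) ✓
  (3,7) → (φ(3),φ(7)) = (0,6) ∈ E(G2) ✓
  (3,9) → (φ(3),φ(9)) = (0,7) ∈ E(G2) ✓
  (3,10) → (φ(3),φ(10)) = (0,5) ∈ E(G2) ✓
  (4,5) → (φ(4),φ(5)) = (2,8) ∈ E(G2) ✓
  (4,6) → (φ(4),φ(6)) = (2,9) ∈ E(G2) ✓
  (4,8) → (φ(4),φ(8)) = (1,2) ∈ E(G2) ✓
  (5,6) → (φ(5),φ(6)) = (8,9) ∈ E(G2) ✓
  (5,7) → (φ(5),φ(7)) = (6,8) ∈ E(G2) ✓
  (6,7) → (φ(6),φ(7)) = (6,9) ∈ E(G2) ✓
  (6,9) → (φ(6),φ(9)) = (7,9) ∈ E(G2) ✓
  (6,10) → (φ(6),φ(10)) = (5,9) ∈ E(G2) ✓
  (7,8) → (φ(7),φ(8)) = (1,6) ∈ E(G2) ✓
  (7,9) → (φ(7),φ(9)) = (6,7) ∈ E(G2) ✓
  (7,10) → (φ(7),φ(10)) = (5,6) ∈ E(G2) ✓
  (8,9) → (φ(8),φ(9)) = (1,7) ∈ E(G2) ✓
  (8,10) → (φ(8),φ(10)) = (1,5) ∈ E(G2) ✓
  (9,10) → (φ(9),φ(10)) = (5,7) ∈ E(G2) ✓
All 29 edges of G1 map to edges of G2, and |E(G1)| = |E(G2)| = 29, so φ is a bijection on edges as well as vertices. Hence G1 ≅ G2.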